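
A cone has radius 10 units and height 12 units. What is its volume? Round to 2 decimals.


Shape: cone
Radius r = 10 units, Height h = 12 units
Formula: V = (1/3) * pi * r^2 * h
r^2 = 100
pi * r^2 * h = pi * 100 * 12 = 1200 * pi
V = 1200 * pi / 3
V = 1256.64
1256.64 units^3


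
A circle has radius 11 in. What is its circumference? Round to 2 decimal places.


Shape: circle
Radius r = 11 in
Formula: C = 2 * pi * r
C = 2 * pi * 11
C = 22 * pi
C = 69.12
69.12 in


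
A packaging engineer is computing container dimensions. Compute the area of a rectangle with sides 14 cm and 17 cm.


Shape: rectangle
Length l = 14 cm, Width w = 17 cm
Formula: A = l * w
A = 14 * 17
A = 238
238 cm^2


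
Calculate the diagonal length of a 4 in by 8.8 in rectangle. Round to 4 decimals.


Shape: rectangle (diagonal via Pythagoras)
Sides: 4 in and 8.8 in
Formula: d = sqrt(l^2 + w^2)
l^2 = 16, w^2 = 77.44
l^2 + w^2 = 93.44
d = sqrt(93.44)
d = 9.6664
9.6664 in


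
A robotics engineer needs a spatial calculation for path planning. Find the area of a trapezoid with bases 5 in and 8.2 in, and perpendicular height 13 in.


Shape: trapezoid
Parallel sides a = 5 in, b = 8.2 in; Height h = 13 in
Formula: A = (a + b) * h / 2
a + b = 5 + 8.2 = 13.2
A = 13.2 * 13 / 2
A = 171.6 / 2
A = 85.8
85.8 in^2


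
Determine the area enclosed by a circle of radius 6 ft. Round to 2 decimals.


Shape: circle
Radius r = 6 ft
Formula: A = pi * r^2
r^2 = 6^2 = 36
A = pi * 36
A = 113.1
113.1 ft^2


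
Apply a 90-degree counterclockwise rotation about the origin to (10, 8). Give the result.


Transformation: rotation about the origin
Original point: (10, 8)
Rule for 90 deg counterclockwise: (x, y) -> (-y, x)
Apply: (10, 8) -> (-8, 10)
(-8, 10)


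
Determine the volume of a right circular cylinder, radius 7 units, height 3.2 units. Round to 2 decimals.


Shape: cylinder
Radius r = 7 units, Height h = 3.2 units
Formula: V = pi * r^2 * h
r^2 = 49
V = pi * 49 * 3.2
V = 156.8 * pi
V = 492.6
492.6 units^3


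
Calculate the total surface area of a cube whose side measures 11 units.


Shape: cube
Side s = 11 units
A cube has 6 square faces.
Formula: SA = 6 * s^2
s^2 = 121
SA = 6 * 121
SA = 726
726 units^2


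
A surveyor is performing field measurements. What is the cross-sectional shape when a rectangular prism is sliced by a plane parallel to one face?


Solid: rectangular prism
Cutting plane: parallel to one face
Visualize the intersection of the plane with the solid's surface.
The boundary of the cut region is a rectangle.
rectangle


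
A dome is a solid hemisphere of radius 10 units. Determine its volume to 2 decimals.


Shape: hemisphere (half of a sphere)
Radius r = 10 units
Formula: V = (1/2) * (4/3) * pi * r^3 = (2/3) * pi * r^3
r^3 = 1000
(2/3) * 1000 = 666.666667
V = 666.666667 * pi
V = 2094.4
2094.4 units^3


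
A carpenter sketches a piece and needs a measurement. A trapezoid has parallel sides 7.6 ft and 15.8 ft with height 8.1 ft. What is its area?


Shape: trapezoid
Parallel sides a = 7.6 ft, b = 15.8 ft; Height h = 8.1 ft
Formula: A = (a + b) * h / 2
a + b = 7.6 + 15.8 = 23.4
A = 23.4 * 8.1 / 2
A = 189.54 / 2
A = 94.77
94.77 ft^2


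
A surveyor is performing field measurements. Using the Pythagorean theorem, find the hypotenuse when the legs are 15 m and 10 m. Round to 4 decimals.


Shape: right triangle
Legs a = 15 m, b = 10 m
Formula: c = sqrt(a^2 + b^2)
a^2 = 225, b^2 = 100
a^2 + b^2 = 325
c = sqrt(325)
c = 18.0278
18.0278 m


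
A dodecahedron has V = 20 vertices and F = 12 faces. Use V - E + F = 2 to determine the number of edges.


Polyhedron: dodecahedron
Euler's formula for convex polyhedra: V - E + F = 2
Given: V = 20 vertices and F = 12 faces
Solve for E:
E = V + F - 2 = 20 + 12 - 2 = 30
30 edges


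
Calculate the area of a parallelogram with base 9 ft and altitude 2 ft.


Shape: parallelogram
Base b = 9 ft, Height h = 2 ft
Formula: A = b * h
A = 9 * 2
A = 18
18 ft^2


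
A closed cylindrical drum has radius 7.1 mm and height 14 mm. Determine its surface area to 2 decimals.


Shape: closed cylinder
Radius r = 7.1 mm, Height h = 14 mm
Formula: SA = 2*pi*r^2 + 2*pi*r*h = 2*pi*r*(r + h)
r + h = 21.1
2 * r * (r + h) = 2 * 7.1 * 21.1 = 299.62
SA = 299.62 * pi
SA = 941.28
941.28 mm^2


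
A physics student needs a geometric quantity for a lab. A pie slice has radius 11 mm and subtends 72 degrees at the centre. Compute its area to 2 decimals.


Shape: circular sector
Radius r = 11 mm, Angle = 72 degrees
Formula: A = (angle/360) * pi * r^2
r^2 = 121
Fraction of circle = 72/360
A = (72/360) * pi * 121
A = 24.2 * pi
A = 76.03
76.03 mm^2


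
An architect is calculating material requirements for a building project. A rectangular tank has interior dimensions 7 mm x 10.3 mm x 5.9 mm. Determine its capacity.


Shape: rectangular prism
l = 7 mm, w = 10.3 mm, h = 5.9 mm
Formula: V = l * w * h
V = 7 * 10.3 * 5.9
V = 72.1 * 5.9
V = 425.39
425.39 mm^3


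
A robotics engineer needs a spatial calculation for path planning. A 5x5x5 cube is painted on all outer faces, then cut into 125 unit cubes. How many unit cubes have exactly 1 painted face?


Large cube: 5 x 5 x 5, cut into unit cubes.
n = 5, so n - 2 = 3
Cubes with 1 painted face lie in the interior of each face.
A cube has 6 faces; each contributes (n - 2)^2 = 9 such cubes.
Count = 6 * 9 = 54
54 unit cubes


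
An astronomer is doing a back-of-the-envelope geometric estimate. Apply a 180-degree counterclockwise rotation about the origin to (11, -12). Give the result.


Transformation: rotation about the origin
Original point: (11, -12)
Rule for 180 deg: (x, y) -> (-x, -y)
Apply: (11, -12) -> (-11, 12)
(-11, 12)


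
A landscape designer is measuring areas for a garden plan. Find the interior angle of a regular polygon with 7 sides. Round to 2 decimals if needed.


Shape: regular heptagon (7 sides)
Formula: interior angle = (n - 2) * 180 / n
(n - 2) = 5
(n - 2) * 180 = 900
angle = 900 / 7
angle = 128.57
128.57 degrees


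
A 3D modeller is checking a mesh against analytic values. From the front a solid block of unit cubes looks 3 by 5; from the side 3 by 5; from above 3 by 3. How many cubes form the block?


Orthographic views of a solid rectangular block:
Front view 3 x 5 -> length = 3, height = 5
Side view 3 x 5 -> width = 3, height = 5 (consistent)
Top view 3 x 3 -> confirms length = 3, width = 3
The block is 3 x 3 x 5.
Total unit cubes = 3 * 3 * 5 = 45
45 unit cubes


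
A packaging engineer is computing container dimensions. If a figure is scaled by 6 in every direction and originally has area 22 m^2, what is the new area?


Linear scale factor k = 6
Original area = 22 m^2
Rule: under a linear scaling by k, areas scale by k^2.
k^2 = 6^2 = 36
New area = 22 * 36
New area = 792
792 m^2


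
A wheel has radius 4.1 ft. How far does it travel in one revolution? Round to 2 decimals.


Shape: circle
Radius r = 4.1 ft
Formula: C = 2 * pi * r
C = 2 * pi * 4.1
C = 8.2 * pi
C = 25.76
25.76 ft


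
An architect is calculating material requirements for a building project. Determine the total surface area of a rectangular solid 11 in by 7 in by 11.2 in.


Shape: rectangular prism
l = 11 in, w = 7 in, h = 11.2 in
Formula: SA = 2(lw + lh + wh)
lw = 77, lh = 123.2, wh = 78.4
lw + lh + wh = 278.6
SA = 2 * 278.6
SA = 557.2
557.2 in^2


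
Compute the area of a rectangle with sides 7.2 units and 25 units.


Shape: rectangle
Length l = 7.2 units, Width w = 25 units
Formula: A = l * w
A = 7.2 * 25
A = 180
180 units^2


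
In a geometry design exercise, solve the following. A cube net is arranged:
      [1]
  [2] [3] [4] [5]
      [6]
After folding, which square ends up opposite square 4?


Net: cross layout. Take square 3 as the base (bottom).
Fold the four squares in the horizontal row up around 3: 2 -> left, 4 -> right, 5 wraps to the top.
Fold 1 and 6 up from 3: 1 -> back, 6 -> front.
Opposite pairs are therefore: (1, 6), (2, 4), (3, 5).
Face 4 is opposite face 2.
face 2


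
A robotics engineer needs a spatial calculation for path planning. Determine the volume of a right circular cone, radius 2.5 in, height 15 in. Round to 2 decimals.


Shape: cone
Radius r = 2.5 in, Height h = 15 in
Formula: V = (1/3) * pi * r^2 * h
r^2 = 6.25
pi * r^2 * h = pi * 6.25 * 15 = 93.75 * pi
V = 93.75 * pi / 3
V = 98.17
98.17 in^3


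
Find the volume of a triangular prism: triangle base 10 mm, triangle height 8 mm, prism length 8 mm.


Shape: triangular prism
Triangle base = 10 mm, triangle height = 8 mm, prism length L = 8 mm
Formula: V = (1/2 * b * h_tri) * L
Cross-section area = 0.5 * 10 * 8 = 40
V = 40 * 8
V = 320
320 mm^3


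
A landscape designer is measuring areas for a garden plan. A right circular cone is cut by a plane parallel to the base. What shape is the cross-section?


Solid: right circular cone
Cutting plane: parallel to the base
Visualize the intersection of the plane with the solid's surface.
The boundary of the cut region is a circle.
circle


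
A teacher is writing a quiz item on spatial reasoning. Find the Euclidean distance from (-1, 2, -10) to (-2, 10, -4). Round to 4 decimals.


3D distance between two points
P1 = (-1, 2, -10), P2 = (-2, 10, -4)
Formula: d = sqrt((x2-x1)^2 + (y2-y1)^2 + (z2-z1)^2)
dx = -2 - -1 = -1
dy = 10 - 2 = 8
dz = -4 - -10 = 6
dx^2 + dy^2 + dz^2 = 1 + 64 + 36 = 101
d = sqrt(101)
d = 10.0499
10.0499 units


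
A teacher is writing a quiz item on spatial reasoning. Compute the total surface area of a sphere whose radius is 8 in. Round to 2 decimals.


Shape: sphere
Radius r = 8 in
Formula: SA = 4 * pi * r^2
r^2 = 64
SA = 4 * pi * 64
SA = 256 * pi
SA = 804.25
804.25 in^2


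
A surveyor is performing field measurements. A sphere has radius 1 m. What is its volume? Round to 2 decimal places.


Shape: sphere
Radius r = 1 m
Formula: V = (4/3) * pi * r^3
r^3 = 1
(4/3) * 1 = 1.333333
V = 1.333333 * pi
V = 4.19
4.19 m^3


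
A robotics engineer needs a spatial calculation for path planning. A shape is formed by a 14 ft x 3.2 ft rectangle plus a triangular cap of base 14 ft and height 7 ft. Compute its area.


Composite shape: rectangle + triangle
Rectangle area = 14 * 3.2 = 44.8
Triangle area = 0.5 * 14 * 7 = 49
Total = 44.8 + 49
Total = 93.8
93.8 ft^2


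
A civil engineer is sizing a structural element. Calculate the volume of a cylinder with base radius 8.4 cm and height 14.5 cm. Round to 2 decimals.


Shape: cylinder
Radius r = 8.4 cm, Height h = 14.5 cm
Formula: V = pi * r^2 * h
r^2 = 70.56
V = pi * 70.56 * 14.5
V = 1023.12 * pi
V = 3214.23
3214.23 cm^3


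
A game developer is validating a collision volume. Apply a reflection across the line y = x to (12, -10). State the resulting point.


Transformation: reflection
Original point: (12, -10)
Rule for reflection over y = x: (x, y) -> (y, x)
Apply: (12, -10) -> (-10, 12)
(-10, 12)


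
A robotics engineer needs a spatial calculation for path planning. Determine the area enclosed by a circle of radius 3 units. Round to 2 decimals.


Shape: circle
Radius r = 3 units
Formula: A = pi * r^2
r^2 = 3^2 = 9
A = pi * 9
A = 28.27
28.27 units^2


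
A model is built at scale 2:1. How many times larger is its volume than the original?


Linear scale factor k = 2
Rule: under a linear scaling by k, volumes scale by k^3.
k^3 = 2 * 2 * 2
k^3 = 4 * 2
k^3 = 8
Volume scales by a factor of 8.
8 (dimensionless)


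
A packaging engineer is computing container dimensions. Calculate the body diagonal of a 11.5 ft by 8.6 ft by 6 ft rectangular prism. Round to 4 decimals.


Shape: rectangular box (space diagonal)
l = 11.5 ft, w = 8.6 ft, h = 6 ft
Visualize: the diagonal of the base, then a right triangle with that diagonal and the height.
Formula: d = sqrt(l^2 + w^2 + h^2)
l^2 + w^2 + h^2 = 132.25 + 73.96 + 36 = 242.21
d = sqrt(242.21)
d = 15.5631
15.5631 ft


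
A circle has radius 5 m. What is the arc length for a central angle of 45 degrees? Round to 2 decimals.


Shape: circular arc
Radius r = 5 m, Angle = 45 degrees
Formula: L = (angle/360) * 2 * pi * r
2 * pi * r = 10 * pi
L = (45/360) * 10 * pi
L = 1.25 * pi
L = 3.93
3.93 m


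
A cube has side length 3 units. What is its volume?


Shape: cube
Side s = 3 units
Formula: V = s^3
V = 3 * 3 * 3
V = 9 * 3
V = 27
27 units^3


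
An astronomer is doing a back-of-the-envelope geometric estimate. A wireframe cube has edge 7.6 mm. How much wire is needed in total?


Shape: cube
Side s = 7.6 mm
A cube has 12 edges, all equal.
Formula: total edge length = 12 * s
Total = 12 * 7.6
Total = 91.2
91.2 mm


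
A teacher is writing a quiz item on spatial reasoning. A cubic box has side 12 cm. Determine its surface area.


Shape: cube
Side s = 12 cm
A cube has 6 square faces.
Formula: SA = 6 * s^2
s^2 = 144
SA = 6 * 144
SA = 864
864 cm^2


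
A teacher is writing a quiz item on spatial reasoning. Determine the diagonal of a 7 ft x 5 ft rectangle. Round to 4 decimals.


Shape: rectangle (diagonal via Pythagoras)
Sides: 7 ft and 5 ft
Formula: d = sqrt(l^2 + w^2)
l^2 = 49, w^2 = 25
l^2 + w^2 = 74
d = sqrt(74)
d = 8.6023
8.6023 ft


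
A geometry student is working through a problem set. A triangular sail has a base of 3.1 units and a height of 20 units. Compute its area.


Shape: triangle
Base b = 3.1 units, Height h = 20 units
Formula: A = (1/2) * b * h
A = 0.5 * 3.1 * 20
A = 0.5 * 62
A = 31
31 units^2


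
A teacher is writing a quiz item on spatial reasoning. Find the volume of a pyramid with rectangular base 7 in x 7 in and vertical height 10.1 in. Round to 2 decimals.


Shape: rectangular pyramid
Base: 7 in x 7 in, Height h = 10.1 in
Formula: V = (1/3) * base_area * h
base_area = 7 * 7 = 49
base_area * h = 49 * 10.1 = 494.9
V = 494.9 / 3
V = 164.97
164.97 in^3


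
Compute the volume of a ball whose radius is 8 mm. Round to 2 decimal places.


Shape: sphere
Radius r = 8 mm
Formula: V = (4/3) * pi * r^3
r^3 = 512
(4/3) * 512 = 682.666667
V = 682.666667 * pi
V = 2144.66
2144.66 mm^3


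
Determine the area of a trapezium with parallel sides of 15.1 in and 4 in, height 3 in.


Shape: trapezoid
Parallel sides a = 15.1 in, b = 4 in; Height h = 3 in
Formula: A = (a + b) * h / 2
a + b = 15.1 + 4 = 19.1
A = 19.1 * 3 / 2
A = 57.3 / 2
A = 28.65
28.65 in^2


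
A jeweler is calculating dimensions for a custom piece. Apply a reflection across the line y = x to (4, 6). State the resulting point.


Transformation: reflection
Original point: (4, 6)
Rule for reflection over y = x: (x, y) -> (y, x)
Apply: (4, 6) -> (6, 4)
(6, 4)


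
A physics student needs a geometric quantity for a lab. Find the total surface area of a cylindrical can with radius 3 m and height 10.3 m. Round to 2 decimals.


Shape: closed cylinder
Radius r = 3 m, Height h = 10.3 m
Formula: SA = 2*pi*r^2 + 2*pi*r*h = 2*pi*r*(r + h)
r + h = 13.3
2 * r * (r + h) = 2 * 3 * 13.3 = 79.8
SA = 79.8 * pi
SA = 250.7
250.7 m^2


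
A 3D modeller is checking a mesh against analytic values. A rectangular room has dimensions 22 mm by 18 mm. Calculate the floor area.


Shape: rectangle
Length l = 22 mm, Width w = 18 mm
Formula: A = l * w
A = 22 * 18
A = 396
396 mm^2


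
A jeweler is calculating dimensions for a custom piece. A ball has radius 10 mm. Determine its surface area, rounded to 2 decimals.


Shape: sphere
Radius r = 10 mm
Formula: SA = 4 * pi * r^2
r^2 = 100
SA = 4 * pi * 100
SA = 400 * pi
SA = 1256.64
1256.64 mm^2


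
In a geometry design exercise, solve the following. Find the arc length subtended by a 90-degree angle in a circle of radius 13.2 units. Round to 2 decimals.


Shape: circular arc
Radius r = 13.2 units, Angle = 90 degrees
Formula: L = (angle/360) * 2 * pi * r
2 * pi * r = 26.4 * pi
L = (90/360) * 26.4 * pi
L = 6.6 * pi
L = 20.73
20.73 units


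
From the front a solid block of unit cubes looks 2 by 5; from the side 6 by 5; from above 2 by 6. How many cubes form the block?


Orthographic views of a solid rectangular block:
Front view 2 x 5 -> length = 2, height = 5
Side view 6 x 5 -> width = 6, height = 5 (consistent)
Top view 2 x 6 -> confirms length = 2, width = 6
The block is 2 x 6 x 5.
Total unit cubes = 2 * 6 * 5 = 60
60 unit cubes


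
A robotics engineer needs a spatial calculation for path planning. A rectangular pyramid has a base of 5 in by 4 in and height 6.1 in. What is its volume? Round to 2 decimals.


Shape: rectangular pyramid
Base: 5 in x 4 in, Height h = 6.1 in
Formula: V = (1/3) * base_area * h
base_area = 5 * 4 = 20
base_area * h = 20 * 6.1 = 122
V = 122 / 3
V = 40.67
40.67 in^3


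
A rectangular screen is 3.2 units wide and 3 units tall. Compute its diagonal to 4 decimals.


Shape: rectangle (diagonal via Pythagoras)
Sides: 3.2 units and 3 units
Formula: d = sqrt(l^2 + w^2)
l^2 = 10.24, w^2 = 9
l^2 + w^2 = 19.24
d = sqrt(19.24)
d = 4.3863
4.3863 units


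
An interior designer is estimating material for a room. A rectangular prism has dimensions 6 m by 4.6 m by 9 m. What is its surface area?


Shape: rectangular prism
l = 6 m, w = 4.6 m, h = 9 m
Formula: SA = 2(lw + lh + wh)
lw = 27.6, lh = 54, wh = 41.4
lw + lh + wh = 123
SA = 2 * 123
SA = 246
246 m^2


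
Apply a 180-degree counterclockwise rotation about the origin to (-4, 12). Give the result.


Transformation: rotation about the origin
Original point: (-4, 12)
Rule for 180 deg: (x, y) -> (-x, -y)
Apply: (-4, 12) -> (4, -12)
(4, -12)


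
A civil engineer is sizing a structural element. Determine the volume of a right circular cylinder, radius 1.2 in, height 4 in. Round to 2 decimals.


Shape: cylinder
Radius r = 1.2 in, Height h = 4 in
Formula: V = pi * r^2 * h
r^2 = 1.44
V = pi * 1.44 * 4
V = 5.76 * pi
V = 18.1
18.1 in^3


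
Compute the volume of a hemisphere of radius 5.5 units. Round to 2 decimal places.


Shape: hemisphere (half of a sphere)
Radius r = 5.5 units
Formula: V = (1/2) * (4/3) * pi * r^3 = (2/3) * pi * r^3
r^3 = 166.375
(2/3) * 166.375 = 110.916667
V = 110.916667 * pi
V = 348.45
348.45 units^3


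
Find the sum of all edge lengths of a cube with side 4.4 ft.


Shape: cube
Side s = 4.4 ft
A cube has 12 edges, all equal.
Formula: total edge length = 12 * s
Total = 12 * 4.4
Total = 52.8
52.8 ft


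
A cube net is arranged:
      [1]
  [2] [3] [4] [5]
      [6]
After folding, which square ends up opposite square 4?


Net: cross layout. Take square 3 as the base (bottom).
Fold the four squares in the horizontal row up around 3: 2 -> left, 4 -> right, 5 wraps to the top.
Fold 1 and 6 up from 3: 1 -> back, 6 -> front.
Opposite pairs are therefore: (1, 6), (2, 4), (3, 5).
Face 4 is opposite face 2.
face 2


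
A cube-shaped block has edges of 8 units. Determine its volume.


Shape: cube
Side s = 8 units
Formula: V = s^3
V = 8 * 8 * 8
V = 64 * 8
V = 512
512 units^3


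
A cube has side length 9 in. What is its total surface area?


Shape: cube
Side s = 9 in
A cube has 6 square faces.
Formula: SA = 6 * s^2
s^2 = 81
SA = 6 * 81
SA = 486
486 in^2


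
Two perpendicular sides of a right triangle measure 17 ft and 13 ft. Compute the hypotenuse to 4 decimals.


Shape: right triangle
Legs a = 17 ft, b = 13 ft
Formula: c = sqrt(a^2 + b^2)
a^2 = 289, b^2 = 169
a^2 + b^2 = 458
c = sqrt(458)
c = 21.4009
21.4009 ft


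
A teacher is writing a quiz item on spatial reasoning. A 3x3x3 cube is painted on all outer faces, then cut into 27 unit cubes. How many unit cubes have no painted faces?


Large cube: 3 x 3 x 3, cut into unit cubes.
n = 3, so n - 2 = 1
Unpainted cubes form the interior (n - 2)^3 block.
(n - 2)^3 = 1^3 = 1
1 unit cubes


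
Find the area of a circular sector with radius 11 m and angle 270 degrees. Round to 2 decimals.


Shape: circular sector
Radius r = 11 m, Angle = 270 degrees
Formula: A = (angle/360) * pi * r^2
r^2 = 121
Fraction of circle = 270/360
A = (270/360) * pi * 121
A = 90.75 * pi
A = 285.1
285.1 m^2


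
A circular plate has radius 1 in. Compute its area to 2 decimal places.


Shape: circle
Radius r = 1 in
Formula: A = pi * r^2
r^2 = 1^2 = 1
A = pi * 1
A = 3.14
3.14 in^2


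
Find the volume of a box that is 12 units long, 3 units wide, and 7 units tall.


Shape: rectangular prism
l = 12 units, w = 3 units, h = 7 units
Formula: V = l * w * h
V = 12 * 3 * 7
V = 36 * 7
V = 252
252 units^3


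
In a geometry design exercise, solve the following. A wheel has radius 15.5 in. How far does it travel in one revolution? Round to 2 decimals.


Shape: circle
Radius r = 15.5 in
Formula: C = 2 * pi * r
C = 2 * pi * 15.5
C = 31 * pi
C = 97.39
97.39 in


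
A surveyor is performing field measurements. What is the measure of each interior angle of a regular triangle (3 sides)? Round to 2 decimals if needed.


Shape: regular triangle (3 sides)
Formula: interior angle = (n - 2) * 180 / n
(n - 2) = 1
(n - 2) * 180 = 180
angle = 180 / 3
angle = 60
60 degrees


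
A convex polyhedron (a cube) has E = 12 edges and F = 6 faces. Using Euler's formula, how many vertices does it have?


Polyhedron: cube
Euler's formula for convex polyhedra: V - E + F = 2
Given: E = 12 edges and F = 6 faces
Solve for V:
V = 2 + E - F = 2 + 12 - 6 = 8
8 vertices


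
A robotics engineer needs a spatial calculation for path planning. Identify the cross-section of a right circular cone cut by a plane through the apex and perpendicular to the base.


Solid: right circular cone
Cutting plane: through the apex and perpendicular to the base
Visualize the intersection of the plane with the solid's surface.
The boundary of the cut region is a isosceles triangle.
isosceles triangle


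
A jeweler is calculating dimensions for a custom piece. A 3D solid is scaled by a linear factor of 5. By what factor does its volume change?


Linear scale factor k = 5
Rule: under a linear scaling by k, volumes scale by k^3.
k^3 = 5 * 5 * 5
k^3 = 25 * 5
k^3 = 125
Volume scales by a factor of 125.
125 (dimensionless)


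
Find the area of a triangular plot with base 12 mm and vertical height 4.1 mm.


Shape: triangle
Base b = 12 mm, Height h = 4.1 mm
Formula: A = (1/2) * b * h
A = 0.5 * 12 * 4.1
A = 0.5 * 49.2
A = 24.6
24.6 mm^2


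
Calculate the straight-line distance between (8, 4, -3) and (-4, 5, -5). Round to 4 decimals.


3D distance between two points
P1 = (8, 4, -3), P2 = (-4, 5, -5)
Formula: d = sqrt((x2-x1)^2 + (y2-y1)^2 + (z2-z1)^2)
dx = -4 - 8 = -12
dy = 5 - 4 = 1
dz = -5 - -3 = -2
dx^2 + dy^2 + dz^2 = 144 + 1 + 4 = 149
d = sqrt(149)
d = 12.2066
12.2066 units


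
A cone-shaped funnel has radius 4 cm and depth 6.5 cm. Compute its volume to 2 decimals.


Shape: cone
Radius r = 4 cm, Height h = 6.5 cm
Formula: V = (1/3) * pi * r^2 * h
r^2 = 16
pi * r^2 * h = pi * 16 * 6.5 = 104 * pi
V = 104 * pi / 3
V = 108.91
108.91 cm^3


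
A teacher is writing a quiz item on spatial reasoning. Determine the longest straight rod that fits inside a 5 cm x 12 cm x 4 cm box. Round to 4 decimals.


Shape: rectangular box (space diagonal)
l = 5 cm, w = 12 cm, h = 4 cm
Visualize: the diagonal of the base, then a right triangle with that diagonal and the height.
Formula: d = sqrt(l^2 + w^2 + h^2)
l^2 + w^2 + h^2 = 25 + 144 + 16 = 185
d = sqrt(185)
d = 13.6015
13.6015 cm


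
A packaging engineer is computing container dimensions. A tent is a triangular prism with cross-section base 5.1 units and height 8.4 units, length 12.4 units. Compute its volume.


Shape: triangular prism
Triangle base = 5.1 units, triangle height = 8.4 units, prism length L = 12.4 units
Formula: V = (1/2 * b * h_tri) * L
Cross-section area = 0.5 * 5.1 * 8.4 = 21.42
V = 21.42 * 12.4
V = 265.608
265.608 units^3


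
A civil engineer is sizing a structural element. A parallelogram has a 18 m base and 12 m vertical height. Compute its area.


Shape: parallelogram
Base b = 18 m, Height h = 12 m
Formula: A = b * h
A = 18 * 12
A = 216
216 m^2


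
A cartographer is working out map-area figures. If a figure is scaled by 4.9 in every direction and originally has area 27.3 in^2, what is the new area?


Linear scale factor k = 4.9
Original area = 27.3 in^2
Rule: under a linear scaling by k, areas scale by k^2.
k^2 = 4.9^2 = 24.01
New area = 27.3 * 24.01
New area = 655.473
655.473 in^2


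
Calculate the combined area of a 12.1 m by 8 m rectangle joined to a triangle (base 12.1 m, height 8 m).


Composite shape: rectangle + triangle
Rectangle area = 12.1 * 8 = 96.8
Triangle area = 0.5 * 12.1 * 8 = 48.4
Total = 96.8 + 48.4
Total = 145.2
145.2 m^2


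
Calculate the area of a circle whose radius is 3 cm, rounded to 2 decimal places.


Shape: circle
Radius r = 3 cm
Formula: A = pi * r^2
r^2 = 3^2 = 9
A = pi * 9
A = 28.27
28.27 cm^2


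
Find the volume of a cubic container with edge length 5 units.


Shape: cube
Side s = 5 units
Formula: V = s^3
V = 5 * 5 * 5
V = 25 * 5
V = 125
125 units^3


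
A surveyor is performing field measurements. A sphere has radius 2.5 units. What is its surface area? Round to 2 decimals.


Shape: sphere
Radius r = 2.5 units
Formula: SA = 4 * pi * r^2
r^2 = 6.25
SA = 4 * pi * 6.25
SA = 25 * pi
SA = 78.54
78.54 units^2


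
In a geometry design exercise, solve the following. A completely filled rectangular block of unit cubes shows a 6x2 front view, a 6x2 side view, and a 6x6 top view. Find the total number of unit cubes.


Orthographic views of a solid rectangular block:
Front view 6 x 2 -> length = 6, height = 2
Side view 6 x 2 -> width = 6, height = 2 (consistent)
Top view 6 x 6 -> confirms length = 6, width = 6
The block is 6 x 6 x 2.
Total unit cubes = 6 * 6 * 2 = 72
72 unit cubes


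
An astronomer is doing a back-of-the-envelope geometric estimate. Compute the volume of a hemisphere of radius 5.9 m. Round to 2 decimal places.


Shape: hemisphere (half of a sphere)
Radius r = 5.9 m
Formula: V = (1/2) * (4/3) * pi * r^3 = (2/3) * pi * r^3
r^3 = 205.379
(2/3) * 205.379 = 136.919333
V = 136.919333 * pi
V = 430.14
430.14 m^3


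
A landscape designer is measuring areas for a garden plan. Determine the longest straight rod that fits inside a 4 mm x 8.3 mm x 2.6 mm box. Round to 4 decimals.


Shape: rectangular box (space diagonal)
l = 4 mm, w = 8.3 mm, h = 2.6 mm
Visualize: the diagonal of the base, then a right triangle with that diagonal and the height.
Formula: d = sqrt(l^2 + w^2 + h^2)
l^2 + w^2 + h^2 = 16 + 68.89 + 6.76 = 91.65
d = sqrt(91.65)
d = 9.5734
9.5734 mm


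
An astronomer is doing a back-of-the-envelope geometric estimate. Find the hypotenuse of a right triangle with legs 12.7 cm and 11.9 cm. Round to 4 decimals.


Shape: right triangle
Legs a = 12.7 cm, b = 11.9 cm
Formula: c = sqrt(a^2 + b^2)
a^2 = 161.29, b^2 = 141.61
a^2 + b^2 = 302.9
c = sqrt(302.9)
c = 17.404
17.404 cm


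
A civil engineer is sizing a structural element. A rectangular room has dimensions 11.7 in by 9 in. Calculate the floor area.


Shape: rectangle
Length l = 11.7 in, Width w = 9 in
Formula: A = l * w
A = 11.7 * 9
A = 105.3
105.3 in^2


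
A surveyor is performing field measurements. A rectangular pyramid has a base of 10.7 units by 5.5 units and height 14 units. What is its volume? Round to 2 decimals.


Shape: rectangular pyramid
Base: 10.7 units x 5.5 units, Height h = 14 units
Formula: V = (1/3) * base_area * h
base_area = 10.7 * 5.5 = 58.85
base_area * h = 58.85 * 14 = 823.9
V = 823.9 / 3
V = 274.63
274.63 units^3


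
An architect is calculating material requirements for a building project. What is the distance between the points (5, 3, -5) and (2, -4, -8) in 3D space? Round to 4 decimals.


3D distance between two points
P1 = (5, 3, -5), P2 = (2, -4, -8)
Formula: d = sqrt((x2-x1)^2 + (y2-y1)^2 + (z2-z1)^2)
dx = 2 - 5 = -3
dy = -4 - 3 = -7
dz = -8 - -5 = -3
dx^2 + dy^2 + dz^2 = 9 + 49 + 9 = 67
d = sqrt(67)
d = 8.1854
8.1854 units


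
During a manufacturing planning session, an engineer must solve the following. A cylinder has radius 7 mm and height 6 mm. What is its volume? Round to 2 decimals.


Shape: cylinder
Radius r = 7 mm, Height h = 6 mm
Formula: V = pi * r^2 * h
r^2 = 49
V = pi * 49 * 6
V = 294 * pi
V = 923.63
923.63 mm^3


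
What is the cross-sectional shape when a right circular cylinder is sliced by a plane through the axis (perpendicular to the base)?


Solid: right circular cylinder
Cutting plane: through the axis (perpendicular to the base)
Visualize the intersection of the plane with the solid's surface.
The boundary of the cut region is a rectangle.
rectangle


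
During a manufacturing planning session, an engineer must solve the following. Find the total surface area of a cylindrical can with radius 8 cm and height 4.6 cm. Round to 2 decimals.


Shape: closed cylinder
Radius r = 8 cm, Height h = 4.6 cm
Formula: SA = 2*pi*r^2 + 2*pi*r*h = 2*pi*r*(r + h)
r + h = 12.6
2 * r * (r + h) = 2 * 8 * 12.6 = 201.6
SA = 201.6 * pi
SA = 633.35
633.35 cm^2


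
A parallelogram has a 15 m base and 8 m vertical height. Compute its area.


Shape: parallelogram
Base b = 15 m, Height h = 8 m
Formula: A = b * h
A = 15 * 8
A = 120
120 m^2


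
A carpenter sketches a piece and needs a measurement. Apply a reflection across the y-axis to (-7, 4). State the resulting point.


Transformation: reflection
Original point: (-7, 4)
Rule for reflection over the y-axis: (x, y) -> (-x, y)
Apply: (-7, 4) -> (7, 4)
(7, 4)


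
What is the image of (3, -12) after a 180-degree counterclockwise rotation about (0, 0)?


Transformation: rotation about the origin
Original point: (3, -12)
Rule for 180 deg: (x, y) -> (-x, -y)
Apply: (3, -12) -> (-3, 12)
(-3, 12)


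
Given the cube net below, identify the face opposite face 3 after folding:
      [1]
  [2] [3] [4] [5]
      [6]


Net: cross layout. Take square 3 as the base (bottom).
Fold the four squares in the horizontal row up around 3: 2 -> left, 4 -> right, 5 wraps to the top.
Fold 1 and 6 up from 3: 1 -> back, 6 -> front.
Opposite pairs are therefore: (1, 6), (2, 4), (3, 5).
Face 3 is opposite face 5.
face 5


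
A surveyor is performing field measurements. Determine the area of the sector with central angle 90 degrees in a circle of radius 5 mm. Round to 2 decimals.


Shape: circular sector
Radius r = 5 mm, Angle = 90 degrees
Formula: A = (angle/360) * pi * r^2
r^2 = 25
Fraction of circle = 90/360
A = (90/360) * pi * 25
A = 6.25 * pi
A = 19.63
19.63 mm^2


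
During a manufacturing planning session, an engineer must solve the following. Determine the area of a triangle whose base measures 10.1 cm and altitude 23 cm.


Shape: triangle
Base b = 10.1 cm, Height h = 23 cm
Formula: A = (1/2) * b * h
A = 0.5 * 10.1 * 23
A = 0.5 * 232.3
A = 116.15
116.15 cm^2


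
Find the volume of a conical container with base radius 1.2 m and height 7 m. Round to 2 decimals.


Shape: cone
Radius r = 1.2 m, Height h = 7 m
Formula: V = (1/3) * pi * r^2 * h
r^2 = 1.44
pi * r^2 * h = pi * 1.44 * 7 = 10.08 * pi
V = 10.08 * pi / 3
V = 10.56
10.56 m^3


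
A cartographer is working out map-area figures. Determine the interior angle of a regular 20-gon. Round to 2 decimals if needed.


Shape: regular icosagon (20 sides)
Formula: interior angle = (n - 2) * 180 / n
(n - 2) = 18
(n - 2) * 180 = 3240
angle = 3240 / 20
angle = 162
162 degrees


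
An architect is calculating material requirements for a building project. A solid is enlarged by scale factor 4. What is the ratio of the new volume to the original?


Linear scale factor k = 4
Rule: under a linear scaling by k, volumes scale by k^3.
k^3 = 4 * 4 * 4
k^3 = 16 * 4
k^3 = 64
Volume scales by a factor of 64.
64 (dimensionless)


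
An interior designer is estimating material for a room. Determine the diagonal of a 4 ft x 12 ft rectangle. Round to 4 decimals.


Shape: rectangle (diagonal via Pythagoras)
Sides: 4 ft and 12 ft
Formula: d = sqrt(l^2 + w^2)
l^2 = 16, w^2 = 144
l^2 + w^2 = 160
d = sqrt(160)
d = 12.6491
12.6491 ft


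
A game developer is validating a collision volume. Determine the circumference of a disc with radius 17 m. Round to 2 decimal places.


Shape: circle
Radius r = 17 m
Formula: C = 2 * pi * r
C = 2 * pi * 17
C = 34 * pi
C = 106.81
106.81 m


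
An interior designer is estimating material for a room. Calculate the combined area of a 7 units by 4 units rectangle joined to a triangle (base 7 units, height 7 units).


Composite shape: rectangle + triangle
Rectangle area = 7 * 4 = 28
Triangle area = 0.5 * 7 * 7 = 24.5
Total = 28 + 24.5
Total = 52.5
52.5 units^2


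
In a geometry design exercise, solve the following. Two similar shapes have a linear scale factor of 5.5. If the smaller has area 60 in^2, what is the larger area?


Linear scale factor k = 5.5
Original area = 60 in^2
Rule: under a linear scaling by k, areas scale by k^2.
k^2 = 5.5^2 = 30.25
New area = 60 * 30.25
New area = 1815
1815 in^2


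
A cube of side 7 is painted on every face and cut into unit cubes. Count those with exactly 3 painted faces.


Large cube: 7 x 7 x 7, cut into unit cubes.
Cubes with 3 painted faces are at the corners. A cube always has 8 corners.
Count = 8
8 unit cubes


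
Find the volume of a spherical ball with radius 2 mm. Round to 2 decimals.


Shape: sphere
Radius r = 2 mm
Formula: V = (4/3) * pi * r^3
r^3 = 8
(4/3) * 8 = 10.666667
V = 10.666667 * pi
V = 33.51
33.51 mm^3


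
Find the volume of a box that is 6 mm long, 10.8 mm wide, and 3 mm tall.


Shape: rectangular prism
l = 6 mm, w = 10.8 mm, h = 3 mm
Formula: V = l * w * h
V = 6 * 10.8 * 3
V = 64.8 * 3
V = 194.4
194.4 mm^3


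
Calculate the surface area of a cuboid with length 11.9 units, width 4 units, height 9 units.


Shape: rectangular prism
l = 11.9 units, w = 4 units, h = 9 units
Formula: SA = 2(lw + lh + wh)
lw = 47.6, lh = 107.1, wh = 36
lw + lh + wh = 190.7
SA = 2 * 190.7
SA = 381.4
381.4 units^2


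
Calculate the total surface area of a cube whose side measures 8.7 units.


Shape: cube
Side s = 8.7 units
A cube has 6 square faces.
Formula: SA = 6 * s^2
s^2 = 75.69
SA = 6 * 75.69
SA = 454.14
454.14 units^2


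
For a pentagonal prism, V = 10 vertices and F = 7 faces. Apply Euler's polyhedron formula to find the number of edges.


Polyhedron: pentagonal prism
Euler's formula for convex polyhedra: V - E + F = 2
Given: V = 10 vertices and F = 7 faces
Solve for E:
E = V + F - 2 = 10 + 7 - 2 = 15
15 edges


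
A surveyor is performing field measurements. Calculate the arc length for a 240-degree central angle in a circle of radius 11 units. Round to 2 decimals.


Shape: circular arc
Radius r = 11 units, Angle = 240 degrees
Formula: L = (angle/360) * 2 * pi * r
2 * pi * r = 22 * pi
L = (240/360) * 22 * pi
L = 14.666667 * pi
L = 46.08
46.08 units


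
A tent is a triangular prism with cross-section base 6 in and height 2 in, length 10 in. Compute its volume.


Shape: triangular prism
Triangle base = 6 in, triangle height = 2 in, prism length L = 10 in
Formula: V = (1/2 * b * h_tri) * L
Cross-section area = 0.5 * 6 * 2 = 6
V = 6 * 10
V = 60
60 in^3


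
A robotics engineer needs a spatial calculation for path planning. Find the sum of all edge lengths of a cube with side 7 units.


Shape: cube
Side s = 7 units
A cube has 12 edges, all equal.
Formula: total edge length = 12 * s
Total = 12 * 7
Total = 84
84 units


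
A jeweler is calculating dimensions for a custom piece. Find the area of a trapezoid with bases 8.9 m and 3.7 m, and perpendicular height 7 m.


Shape: trapezoid
Parallel sides a = 8.9 m, b = 3.7 m; Height h = 7 m
Formula: A = (a + b) * h / 2
a + b = 8.9 + 3.7 = 12.6
A = 12.6 * 7 / 2
A = 88.2 / 2
A = 44.1
44.1 m^2


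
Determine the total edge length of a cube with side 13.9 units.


Shape: cube
Side s = 13.9 units
A cube has 12 edges, all equal.
Formula: total edge length = 12 * s
Total = 12 * 13.9
Total = 166.8
166.8 units


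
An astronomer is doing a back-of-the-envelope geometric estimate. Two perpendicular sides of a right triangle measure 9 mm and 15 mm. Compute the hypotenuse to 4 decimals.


Shape: right triangle
Legs a = 9 mm, b = 15 mm
Formula: c = sqrt(a^2 + b^2)
a^2 = 81, b^2 = 225
a^2 + b^2 = 306
c = sqrt(306)
c = 17.4929
17.4929 mm


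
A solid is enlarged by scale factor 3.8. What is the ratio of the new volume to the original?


Linear scale factor k = 3.8
Rule: under a linear scaling by k, volumes scale by k^3.
k^3 = 3.8 * 3.8 * 3.8
k^3 = 14.44 * 3.8
k^3 = 54.872
Volume scales by a factor of 54.872.
54.872 (dimensionless)


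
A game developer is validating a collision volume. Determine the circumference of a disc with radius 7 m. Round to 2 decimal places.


Shape: circle
Radius r = 7 m
Formula: C = 2 * pi * r
C = 2 * pi * 7
C = 14 * pi
C = 43.98
43.98 m


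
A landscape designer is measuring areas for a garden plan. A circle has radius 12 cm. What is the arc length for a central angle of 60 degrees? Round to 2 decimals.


Shape: circular arc
Radius r = 12 cm, Angle = 60 degrees
Formula: L = (angle/360) * 2 * pi * r
2 * pi * r = 24 * pi
L = (60/360) * 24 * pi
L = 4 * pi
L = 12.57
12.57 cm


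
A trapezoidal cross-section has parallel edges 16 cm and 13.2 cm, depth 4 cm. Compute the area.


Shape: trapezoid
Parallel sides a = 16 cm, b = 13.2 cm; Height h = 4 cm
Formula: A = (a + b) * h / 2
a + b = 16 + 13.2 = 29.2
A = 29.2 * 4 / 2
A = 116.8 / 2
A = 58.4
58.4 cm^2


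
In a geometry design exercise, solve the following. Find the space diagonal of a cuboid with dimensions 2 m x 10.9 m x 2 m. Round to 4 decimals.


Shape: rectangular box (space diagonal)
l = 2 m, w = 10.9 m, h = 2 m
Visualize: the diagonal of the base, then a right triangle with that diagonal and the height.
Formula: d = sqrt(l^2 + w^2 + h^2)
l^2 + w^2 + h^2 = 4 + 118.81 + 4 = 126.81
d = sqrt(126.81)
d = 11.261
11.261 m


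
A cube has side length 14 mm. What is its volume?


Shape: cube
Side s = 14 mm
Formula: V = s^3
V = 14 * 14 * 14
V = 196 * 14
V = 2744
2744 mm^3


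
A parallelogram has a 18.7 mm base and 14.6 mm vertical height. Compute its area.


Shape: parallelogram
Base b = 18.7 mm, Height h = 14.6 mm
Formula: A = b * h
A = 18.7 * 14.6
A = 273.02
273.02 mm^2


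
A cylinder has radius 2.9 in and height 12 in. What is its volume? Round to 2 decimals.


Shape: cylinder
Radius r = 2.9 in, Height h = 12 in
Formula: V = pi * r^2 * h
r^2 = 8.41
V = pi * 8.41 * 12
V = 100.92 * pi
V = 317.05
317.05 in^3


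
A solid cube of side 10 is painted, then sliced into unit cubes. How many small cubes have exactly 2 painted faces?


Large cube: 10 x 10 x 10, cut into unit cubes.
n = 10, so n - 2 = 8
Cubes with 2 painted faces lie along the edges, excluding corners.
A cube has 12 edges; each contributes (n - 2) = 8 such cubes.
Count = 12 * 8 = 96
96 unit cubes


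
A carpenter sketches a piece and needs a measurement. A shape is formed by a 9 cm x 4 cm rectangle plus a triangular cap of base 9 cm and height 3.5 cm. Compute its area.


Composite shape: rectangle + triangle
Rectangle area = 9 * 4 = 36
Triangle area = 0.5 * 9 * 3.5 = 15.75
Total = 36 + 15.75
Total = 51.75
51.75 cm^2


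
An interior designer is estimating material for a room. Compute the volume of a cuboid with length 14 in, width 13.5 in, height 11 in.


Shape: rectangular prism
l = 14 in, w = 13.5 in, h = 11 in
Formula: V = l * w * h
V = 14 * 13.5 * 11
V = 189 * 11
V = 2079
2079 in^3


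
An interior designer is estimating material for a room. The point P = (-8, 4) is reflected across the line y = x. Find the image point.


Transformation: reflection
Original point: (-8, 4)
Rule for reflection over y = x: (x, y) -> (y, x)
Apply: (-8, 4) -> (4, -8)
(4, -8)


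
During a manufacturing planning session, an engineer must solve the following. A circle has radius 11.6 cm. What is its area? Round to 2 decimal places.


Shape: circle
Radius r = 11.6 cm
Formula: A = pi * r^2
r^2 = 11.6^2 = 134.56
A = pi * 134.56
A = 422.73
422.73 cm^2
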